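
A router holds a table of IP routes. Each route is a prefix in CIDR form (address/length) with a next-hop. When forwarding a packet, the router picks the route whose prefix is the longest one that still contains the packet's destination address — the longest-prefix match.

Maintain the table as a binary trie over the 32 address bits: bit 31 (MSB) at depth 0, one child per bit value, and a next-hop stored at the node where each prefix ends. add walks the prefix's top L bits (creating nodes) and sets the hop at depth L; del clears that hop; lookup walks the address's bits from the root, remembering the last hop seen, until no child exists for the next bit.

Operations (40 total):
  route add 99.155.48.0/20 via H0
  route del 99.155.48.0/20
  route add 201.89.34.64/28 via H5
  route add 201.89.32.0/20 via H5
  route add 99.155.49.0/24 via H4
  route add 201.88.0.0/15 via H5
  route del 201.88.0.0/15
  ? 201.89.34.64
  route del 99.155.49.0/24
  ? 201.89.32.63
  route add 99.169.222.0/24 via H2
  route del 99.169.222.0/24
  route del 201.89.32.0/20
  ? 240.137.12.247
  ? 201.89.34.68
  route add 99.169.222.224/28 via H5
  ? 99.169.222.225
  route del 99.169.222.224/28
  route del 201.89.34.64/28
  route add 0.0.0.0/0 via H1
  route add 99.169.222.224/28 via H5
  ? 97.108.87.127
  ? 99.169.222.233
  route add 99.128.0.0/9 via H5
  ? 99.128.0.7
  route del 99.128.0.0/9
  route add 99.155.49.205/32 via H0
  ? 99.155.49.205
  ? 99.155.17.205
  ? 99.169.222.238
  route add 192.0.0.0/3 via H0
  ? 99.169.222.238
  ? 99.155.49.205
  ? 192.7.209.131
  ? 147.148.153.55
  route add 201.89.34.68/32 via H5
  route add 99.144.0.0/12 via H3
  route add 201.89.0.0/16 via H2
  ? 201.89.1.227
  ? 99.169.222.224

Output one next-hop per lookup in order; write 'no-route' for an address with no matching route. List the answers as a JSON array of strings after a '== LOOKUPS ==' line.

Trace:
  + 99.155.48.0/20 (H0) depth=20
  del 99.155.48.0/20 (clear depth 20)
  + 201.89.34.64/28 (H5) depth=28
  + 201.89.32.0/20 (H5) depth=20
  + 99.155.49.0/24 (H4) depth=24
  + 201.88.0.0/15 (H5) depth=15
  del 201.88.0.0/15 (clear depth 15)
  Q 201.89.34.64: descend 1100100101011001001000100100 ; hops seen [H5,H5] ; pick H5
  del 99.155.49.0/24 (clear depth 24)
  Q 201.89.32.63: descend 1100100101011001001000 ; hops seen [H5] ; pick H5
  + 99.169.222.0/24 (H2) depth=24
  del 99.169.222.0/24 (clear depth 24)
  del 201.89.32.0/20 (clear depth 20)
  Q 240.137.12.247: descend 11 ; hops seen [∅] ; pick no-route
  Q 201.89.34.68: descend 1100100101011001001000100100 ; hops seen [H5] ; pick H5
  + 99.169.222.224/28 (H5) depth=28
  Q 99.169.222.225: descend 0110001110101001110111101110 ; hops seen [H5] ; pick H5
  del 99.169.222.224/28 (clear depth 28)
  del 201.89.34.64/28 (clear depth 28)
  + 0.0.0.0/0 (H1) depth=0
  + 99.169.222.224/28 (H5) depth=28
  Q 97.108.87.127: descend 011000 ; hops seen [H1] ; pick H1
  Q 99.169.222.233: descend 0110001110101001110111101110 ; hops seen [H1,H5] ; pick H5
  + 99.128.0.0/9 (H5) depth=9
  Q 99.128.0.7: descend 01100011100 ; hops seen [H1,H5] ; pick H5
  del 99.128.0.0/9 (clear depth 9)
  + 99.155.49.205/32 (H0) depth=32
  Q 99.155.49.205: descend 01100011100110110011000111001101 ; hops seen [H1,H0] ; pick H0
  Q 99.155.17.205: descend 011000111001101100 ; hops seen [H1] ; pick H1
  Q 99.169.222.238: descend 0110001110101001110111101110 ; hops seen [H1,H5] ; pick H5
  + 192.0.0.0/3 (H0) depth=3
  Q 99.169.222.238: descend 0110001110101001110111101110 ; hops seen [H1,H5] ; pick H5
  Q 99.155.49.205: descend 01100011100110110011000111001101 ; hops seen [H1,H0] ; pick H0
  Q 192.7.209.131: descend 1100 ; hops seen [H1,H0] ; pick H0
  Q 147.148.153.55: descend 1 ; hops seen [H1] ; pick H1
  + 201.89.34.68/32 (H5) depth=32
  + 99.144.0.0/12 (H3) depth=12
  + 201.89.0.0/16 (H2) depth=16
  Q 201.89.1.227: descend 110010010101100100 ; hops seen [H1,H0,H2] ; pick H2
  Q 99.169.222.224: descend 0110001110101001110111101110 ; hops seen [H1,H5] ; pick H5

== LOOKUPS ==
["H5","H5","no-route","H5","H5","H1","H5","H5","H0","H1","H5","H5","H0","H0","H1","H2","H5"]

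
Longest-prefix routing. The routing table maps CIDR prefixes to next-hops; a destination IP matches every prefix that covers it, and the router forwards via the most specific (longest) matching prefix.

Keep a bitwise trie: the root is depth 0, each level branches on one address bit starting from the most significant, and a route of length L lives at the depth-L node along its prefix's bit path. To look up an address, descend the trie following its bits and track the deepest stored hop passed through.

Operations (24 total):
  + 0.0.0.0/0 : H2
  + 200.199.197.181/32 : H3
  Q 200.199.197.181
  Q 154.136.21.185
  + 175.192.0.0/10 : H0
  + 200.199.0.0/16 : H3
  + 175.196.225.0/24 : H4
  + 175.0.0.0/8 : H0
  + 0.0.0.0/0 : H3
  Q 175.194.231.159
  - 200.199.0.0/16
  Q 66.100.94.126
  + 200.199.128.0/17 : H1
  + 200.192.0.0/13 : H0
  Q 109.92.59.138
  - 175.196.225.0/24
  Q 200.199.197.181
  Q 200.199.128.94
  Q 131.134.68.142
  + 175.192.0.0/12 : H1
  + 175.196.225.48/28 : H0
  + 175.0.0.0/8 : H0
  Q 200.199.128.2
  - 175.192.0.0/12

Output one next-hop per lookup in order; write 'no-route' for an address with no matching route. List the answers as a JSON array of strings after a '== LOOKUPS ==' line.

Process each operation:
  + 0.0.0.0/0 (H2) depth=0
  + 200.199.197.181/32 (H3) depth=32
  ? 200.199.197.181  path d0:H2→d1:-→d2:-→d3:-→d4:-→d5:-→d6:-→d7:-→d8:-→d9:-→d10:-→d11:-→d12:-→d13:-→d14:-→d15:-→d16:-→d17:-→d18:-→d19:-→d20:-→d21:-→d22:-→d23:-→d24:-→d25:-→d26:-→d27:-→d28:-→d29:-→d30:-→d31:-→d32:H3  best=H3
  ? 154.136.21.185  path d0:H2→d1:-  best=H2
  + 175.192.0.0/10 (H0) depth=10
  + 200.199.0.0/16 (H3) depth=16
  + 175.196.225.0/24 (H4) depth=24
  + 175.0.0.0/8 (H0) depth=8
  + 0.0.0.0/0 (H3) depth=0
  ? 175.194.231.159  path d0:H3→d1:-→d2:-→d3:-→d4:-→d5:-→d6:-→d7:-→d8:H0→d9:-→d10:H0→d11:-→d12:-→d13:-  best=H0
  - 200.199.0.0/16 clear@16
  ? 66.100.94.126  path d0:H3  best=H3
  + 200.199.128.0/17 (H1) depth=17
  + 200.192.0.0/13 (H0) depth=13
  ? 109.92.59.138  path d0:H3  best=H3
  - 175.196.225.0/24 clear@24
  ? 200.199.197.181  path d0:H3→d1:-→d2:-→d3:-→d4:-→d5:-→d6:-→d7:-→d8:-→d9:-→d10:-→d11:-→d12:-→d13:H0→d14:-→d15:-→d16:-→d17:H1→d18:-→d19:-→d20:-→d21:-→d22:-→d23:-→d24:-→d25:-→d26:-→d27:-→d28:-→d29:-→d30:-→d31:-→d32:H3  best=H3
  ? 200.199.128.94  path d0:H3→d1:-→d2:-→d3:-→d4:-→d5:-→d6:-→d7:-→d8:-→d9:-→d10:-→d11:-→d12:-→d13:H0→d14:-→d15:-→d16:-→d17:H1  best=H1
  ? 131.134.68.142  path d0:H3→d1:-→d2:-  best=H3
  + 175.192.0.0/12 (H1) depth=12
  + 175.196.225.48/28 (H0) depth=28
  + 175.0.0.0/8 (H0) depth=8
  ? 200.199.128.2  path d0:H3→d1:-→d2:-→d3:-→d4:-→d5:-→d6:-→d7:-→d8:-→d9:-→d10:-→d11:-→d12:-→d13:H0→d14:-→d15:-→d16:-→d17:H1  best=H1
  - 175.192.0.0/12 clear@12

== LOOKUPS ==
["H3","H2","H0","H3","H3","H3","H1","H3","H1"]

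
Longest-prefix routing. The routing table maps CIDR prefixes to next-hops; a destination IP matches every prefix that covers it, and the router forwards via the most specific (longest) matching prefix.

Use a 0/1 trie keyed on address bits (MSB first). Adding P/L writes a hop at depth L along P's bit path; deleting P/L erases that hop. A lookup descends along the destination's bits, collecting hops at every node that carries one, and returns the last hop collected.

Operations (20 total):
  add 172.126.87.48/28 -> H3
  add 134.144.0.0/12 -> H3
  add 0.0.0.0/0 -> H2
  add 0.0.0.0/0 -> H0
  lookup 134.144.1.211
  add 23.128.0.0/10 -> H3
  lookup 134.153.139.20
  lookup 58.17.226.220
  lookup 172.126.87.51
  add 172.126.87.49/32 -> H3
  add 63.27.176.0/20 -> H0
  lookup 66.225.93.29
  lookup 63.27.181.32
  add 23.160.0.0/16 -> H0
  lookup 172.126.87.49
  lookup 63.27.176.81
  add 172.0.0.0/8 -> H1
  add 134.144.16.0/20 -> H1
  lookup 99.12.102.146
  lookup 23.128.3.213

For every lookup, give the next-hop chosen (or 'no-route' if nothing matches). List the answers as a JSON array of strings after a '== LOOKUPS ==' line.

Trace:
  add 172.126.87.48/28 -> H3 at depth 28
  add 134.144.0.0/12 -> H3 at depth 12
  add 0.0.0.0/0 -> H2 at depth 0
  add 0.0.0.0/0 -> H0 at depth 0
  ? 134.144.1.211  path d0:H0→d1:-→d2:-→d3:-→d4:-→d5:-→d6:-→d7:-→d8:-→d9:-→d10:-→d11:-→d12:H3  best=H3
  add 23.128.0.0/10 -> H3 at depth 10
  ? 134.153.139.20  path d0:H0→d1:-→d2:-→d3:-→d4:-→d5:-→d6:-→d7:-→d8:-→d9:-→d10:-→d11:-→d12:H3  best=H3
  ? 58.17.226.220  path d0:H0→d1:-→d2:-  best=H0
  ? 172.126.87.51  path d0:H0→d1:-→d2:-→d3:-→d4:-→d5:-→d6:-→d7:-→d8:-→d9:-→d10:-→d11:-→d12:-→d13:-→d14:-→d15:-→d16:-→d17:-→d18:-→d19:-→d20:-→d21:-→d22:-→d23:-→d24:-→d25:-→d26:-→d27:-→d28:H3  best=H3
  add 172.126.87.49/32 -> H3 at depth 32
  add 63.27.176.0/20 -> H0 at depth 20
  ? 66.225.93.29  path d0:H0→d1:-  best=H0
  ? 63.27.181.32  path d0:H0→d1:-→d2:-→d3:-→d4:-→d5:-→d6:-→d7:-→d8:-→d9:-→d10:-→d11:-→d12:-→d13:-→d14:-→d15:-→d16:-→d17:-→d18:-→d19:-→d20:H0  best=H0
  add 23.160.0.0/16 -> H0 at depth 16
  ? 172.126.87.49  path d0:H0→d1:-→d2:-→d3:-→d4:-→d5:-→d6:-→d7:-→d8:-→d9:-→d10:-→d11:-→d12:-→d13:-→d14:-→d15:-→d16:-→d17:-→d18:-→d19:-→d20:-→d21:-→d22:-→d23:-→d24:-→d25:-→d26:-→d27:-→d28:H3→d29:-→d30:-→d31:-→d32:H3  best=H3
  ? 63.27.176.81  path d0:H0→d1:-→d2:-→d3:-→d4:-→d5:-→d6:-→d7:-→d8:-→d9:-→d10:-→d11:-→d12:-→d13:-→d14:-→d15:-→d16:-→d17:-→d18:-→d19:-→d20:H0  best=H0
  add 172.0.0.0/8 -> H1 at depth 8
  add 134.144.16.0/20 -> H1 at depth 20
  ? 99.12.102.146  path d0:H0→d1:-  best=H0
  ? 23.128.3.213  path d0:H0→d1:-→d2:-→d3:-→d4:-→d5:-→d6:-→d7:-→d8:-→d9:-→d10:H3  best=H3

== LOOKUPS ==
["H3","H3","H0","H3","H0","H0","H3","H0","H0","H3"]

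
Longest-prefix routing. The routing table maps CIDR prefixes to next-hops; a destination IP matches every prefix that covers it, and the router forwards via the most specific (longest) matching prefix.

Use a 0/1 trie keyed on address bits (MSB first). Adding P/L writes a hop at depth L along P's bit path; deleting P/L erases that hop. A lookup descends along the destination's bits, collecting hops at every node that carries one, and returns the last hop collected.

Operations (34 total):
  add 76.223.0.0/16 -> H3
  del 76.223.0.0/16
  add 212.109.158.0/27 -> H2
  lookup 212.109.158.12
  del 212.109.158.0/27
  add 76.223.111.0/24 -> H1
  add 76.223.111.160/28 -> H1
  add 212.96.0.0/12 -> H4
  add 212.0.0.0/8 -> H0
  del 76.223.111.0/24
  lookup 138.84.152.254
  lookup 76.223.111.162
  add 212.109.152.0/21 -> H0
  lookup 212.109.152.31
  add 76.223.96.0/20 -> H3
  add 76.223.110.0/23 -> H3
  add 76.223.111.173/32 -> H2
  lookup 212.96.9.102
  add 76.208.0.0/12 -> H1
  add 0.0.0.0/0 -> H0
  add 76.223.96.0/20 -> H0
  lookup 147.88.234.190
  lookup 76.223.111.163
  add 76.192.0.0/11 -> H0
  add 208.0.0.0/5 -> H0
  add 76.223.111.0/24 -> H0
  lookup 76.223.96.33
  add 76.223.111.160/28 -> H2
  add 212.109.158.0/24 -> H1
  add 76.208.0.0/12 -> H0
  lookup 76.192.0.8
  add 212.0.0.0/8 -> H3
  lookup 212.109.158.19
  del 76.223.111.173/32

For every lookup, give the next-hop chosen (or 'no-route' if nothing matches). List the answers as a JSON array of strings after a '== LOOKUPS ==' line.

Trace:
  add 76.223.0.0/16 -> H3 at depth 16
  - 76.223.0.0/16 clear@16
  add 212.109.158.0/27 -> H2 at depth 27
  Q 212.109.158.12: descend 110101000110110110011110000 ; hops seen [H2] ; pick H2
  - 212.109.158.0/27 clear@27
  add 76.223.111.0/24 -> H1 at depth 24
  add 76.223.111.160/28 -> H1 at depth 28
  add 212.96.0.0/12 -> H4 at depth 12
  add 212.0.0.0/8 -> H0 at depth 8
  - 76.223.111.0/24 clear@24
  Q 138.84.152.254: descend 1 ; hops seen [∅] ; pick no-route
  Q 76.223.111.162: descend 0100110011011111011011111010 ; hops seen [H1] ; pick H1
  add 212.109.152.0/21 -> H0 at depth 21
  Q 212.109.152.31: descend 110101000110110110011 ; hops seen [H0,H4,H0] ; pick H0
  add 76.223.96.0/20 -> H3 at depth 20
  add 76.223.110.0/23 -> H3 at depth 23
  add 76.223.111.173/32 -> H2 at depth 32
  Q 212.96.9.102: descend 110101000110 ; hops seen [H0,H4] ; pick H4
  add 76.208.0.0/12 -> H1 at depth 12
  add 0.0.0.0/0 -> H0 at depth 0
  add 76.223.96.0/20 -> H0 at depth 20
  Q 147.88.234.190: descend 1 ; hops seen [H0] ; pick H0
  Q 76.223.111.163: descend 0100110011011111011011111010 ; hops seen [H0,H1,H0,H3,H1] ; pick H1
  add 76.192.0.0/11 -> H0 at depth 11
  add 208.0.0.0/5 -> H0 at depth 5
  add 76.223.111.0/24 -> H0 at depth 24
  Q 76.223.96.33: descend 01001100110111110110 ; hops seen [H0,H0,H1,H0] ; pick H0
  add 76.223.111.160/28 -> H2 at depth 28
  add 212.109.158.0/24 -> H1 at depth 24
  add 76.208.0.0/12 -> H0 at depth 12
  Q 76.192.0.8: descend 01001100110 ; hops seen [H0,H0] ; pick H0
  add 212.0.0.0/8 -> H3 at depth 8
  Q 212.109.158.19: descend 110101000110110110011110000 ; hops seen [H0,H0,H3,H4,H0,H1] ; pick H1
  - 76.223.111.173/32 clear@32

== LOOKUPS ==
["H2","no-route","H1","H0","H4","H0","H1","H0","H0","H1"]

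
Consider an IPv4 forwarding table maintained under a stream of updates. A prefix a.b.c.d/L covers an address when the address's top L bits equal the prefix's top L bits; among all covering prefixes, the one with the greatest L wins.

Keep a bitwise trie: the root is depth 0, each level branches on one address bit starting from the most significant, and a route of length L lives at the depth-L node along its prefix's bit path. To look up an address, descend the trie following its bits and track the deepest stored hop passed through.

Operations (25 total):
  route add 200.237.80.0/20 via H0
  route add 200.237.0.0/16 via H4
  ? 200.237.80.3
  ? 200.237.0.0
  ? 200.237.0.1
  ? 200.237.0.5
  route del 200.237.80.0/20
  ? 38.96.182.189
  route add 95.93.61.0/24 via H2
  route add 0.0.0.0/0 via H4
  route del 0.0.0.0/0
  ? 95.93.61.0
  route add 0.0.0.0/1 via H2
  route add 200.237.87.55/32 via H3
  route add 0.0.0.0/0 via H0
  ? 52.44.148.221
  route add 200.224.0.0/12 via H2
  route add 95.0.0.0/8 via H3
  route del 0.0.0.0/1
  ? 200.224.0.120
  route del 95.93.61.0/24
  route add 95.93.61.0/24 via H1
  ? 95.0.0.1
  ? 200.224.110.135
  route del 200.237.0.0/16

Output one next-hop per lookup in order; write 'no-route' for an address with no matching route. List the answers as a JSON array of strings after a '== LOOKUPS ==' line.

Apply in order:
  + 200.237.80.0/20 (H0) depth=20
  + 200.237.0.0/16 (H4) depth=16
  Q 200.237.80.3: descend 11001000111011010101 ; hops seen [H4,H0] ; pick H0
  Q 200.237.0.0: descend 11001000111011010 ; hops seen [H4] ; pick H4
  Q 200.237.0.1: descend 11001000111011010 ; hops seen [H4] ; pick H4
  Q 200.237.0.5: descend 11001000111011010 ; hops seen [H4] ; pick H4
  del 200.237.80.0/20 (clear depth 20)
  Q 38.96.182.189: descend ε ; hops seen [∅] ; pick no-route
  + 95.93.61.0/24 (H2) depth=24
  + 0.0.0.0/0 (H4) depth=0
  del 0.0.0.0/0 (clear depth 0)
  Q 95.93.61.0: descend 010111110101110100111101 ; hops seen [H2] ; pick H2
  + 0.0.0.0/1 (H2) depth=1
  + 200.237.87.55/32 (H3) depth=32
  + 0.0.0.0/0 (H0) depth=0
  Q 52.44.148.221: descend 0 ; hops seen [H0,H2] ; pick H2
  + 200.224.0.0/12 (H2) depth=12
  + 95.0.0.0/8 (H3) depth=8
  del 0.0.0.0/1 (clear depth 1)
  Q 200.224.0.120: descend 110010001110 ; hops seen [H0,H2] ; pick H2
  del 95.93.61.0/24 (clear depth 24)
  + 95.93.61.0/24 (H1) depth=24
  Q 95.0.0.1: descend 010111110 ; hops seen [H0,H3] ; pick H3
  Q 200.224.110.135: descend 110010001110 ; hops seen [H0,H2] ; pick H2
  del 200.237.0.0/16 (clear depth 16)

== LOOKUPS ==
["H0","H4","H4","H4","no-route","H2","H2","H2","H3","H2"]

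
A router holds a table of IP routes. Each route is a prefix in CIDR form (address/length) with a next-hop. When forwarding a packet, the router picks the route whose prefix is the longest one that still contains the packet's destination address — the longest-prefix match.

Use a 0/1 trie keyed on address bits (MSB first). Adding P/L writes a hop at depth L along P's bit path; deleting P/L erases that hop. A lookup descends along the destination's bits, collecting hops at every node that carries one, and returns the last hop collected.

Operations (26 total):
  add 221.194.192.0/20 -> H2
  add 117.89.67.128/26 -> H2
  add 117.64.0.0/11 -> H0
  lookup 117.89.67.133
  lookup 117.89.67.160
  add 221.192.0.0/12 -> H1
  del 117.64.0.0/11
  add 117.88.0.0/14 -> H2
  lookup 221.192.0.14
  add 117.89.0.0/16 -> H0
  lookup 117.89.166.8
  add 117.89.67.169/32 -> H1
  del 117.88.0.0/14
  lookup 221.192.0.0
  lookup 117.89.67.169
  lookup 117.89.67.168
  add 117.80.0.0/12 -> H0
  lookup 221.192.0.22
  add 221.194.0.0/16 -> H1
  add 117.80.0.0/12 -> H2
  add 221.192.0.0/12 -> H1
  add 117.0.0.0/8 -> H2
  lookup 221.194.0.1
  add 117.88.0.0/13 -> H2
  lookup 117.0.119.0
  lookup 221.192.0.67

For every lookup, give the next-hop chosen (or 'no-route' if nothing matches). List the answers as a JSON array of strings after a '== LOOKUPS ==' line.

Apply in order:
  + 221.194.192.0/20 (H2) depth=20
  + 117.89.67.128/26 (H2) depth=26
  + 117.64.0.0/11 (H0) depth=11
  lookup 117.89.67.133: bits 01110101010110010100001110 walk d0:-→d1:-→d2:-→d3:-→d4:-→d5:-→d6:-→d7:-→d8:-→d9:-→d10:-→d11:H0→d12:-→d13:-→d14:-→d15:-→d16:-→d17:-→d18:-→d19:-→d20:-→d21:-→d22:-→d23:-→d24:-→d25:-→d26:H2 -> H2
  lookup 117.89.67.160: bits 01110101010110010100001110 walk d0:-→d1:-→d2:-→d3:-→d4:-→d5:-→d6:-→d7:-→d8:-→d9:-→d10:-→d11:H0→d12:-→d13:-→d14:-→d15:-→d16:-→d17:-→d18:-→d19:-→d20:-→d21:-→d22:-→d23:-→d24:-→d25:-→d26:H2 -> H2
  + 221.192.0.0/12 (H1) depth=12
  del 117.64.0.0/11 (clear depth 11)
  + 117.88.0.0/14 (H2) depth=14
  lookup 221.192.0.14: bits 11011101110000 walk d0:-→d1:-→d2:-→d3:-→d4:-→d5:-→d6:-→d7:-→d8:-→d9:-→d10:-→d11:-→d12:H1→d13:-→d14:- -> H1
  + 117.89.0.0/16 (H0) depth=16
  lookup 117.89.166.8: bits 0111010101011001 walk d0:-→d1:-→d2:-→d3:-→d4:-→d5:-→d6:-→d7:-→d8:-→d9:-→d10:-→d11:-→d12:-→d13:-→d14:H2→d15:-→d16:H0 -> H0
  + 117.89.67.169/32 (H1) depth=32
  del 117.88.0.0/14 (clear depth 14)
  lookup 221.192.0.0: bits 11011101110000 walk d0:-→d1:-→d2:-→d3:-→d4:-→d5:-→d6:-→d7:-→d8:-→d9:-→d10:-→d11:-→d12:H1→d13:-→d14:- -> H1
  lookup 117.89.67.169: bits 01110101010110010100001110101001 walk d0:-→d1:-→d2:-→d3:-→d4:-→d5:-→d6:-→d7:-→d8:-→d9:-→d10:-→d11:-→d12:-→d13:-→d14:-→d15:-→d16:H0→d17:-→d18:-→d19:-→d20:-→d21:-→d22:-→d23:-→d24:-→d25:-→d26:H2→d27:-→d28:-→d29:-→d30:-→d31:-→d32:H1 -> H1
  lookup 117.89.67.168: bits 0111010101011001010000111010100 walk d0:-→d1:-→d2:-→d3:-→d4:-→d5:-→d6:-→d7:-→d8:-→d9:-→d10:-→d11:-→d12:-→d13:-→d14:-→d15:-→d16:H0→d17:-→d18:-→d19:-→d20:-→d21:-→d22:-→d23:-→d24:-→d25:-→d26:H2→d27:-→d28:-→d29:-→d30:-→d31:- -> H2
  + 117.80.0.0/12 (H0) depth=12
  lookup 221.192.0.22: bits 11011101110000 walk d0:-→d1:-→d2:-→d3:-→d4:-→d5:-→d6:-→d7:-→d8:-→d9:-→d10:-→d11:-→d12:H1→d13:-→d14:- -> H1
  + 221.194.0.0/16 (H1) depth=16
  + 117.80.0.0/12 (H2) depth=12
  + 221.192.0.0/12 (H1) depth=12
  + 117.0.0.0/8 (H2) depth=8
  lookup 221.194.0.1: bits 1101110111000010 walk d0:-→d1:-→d2:-→d3:-→d4:-→d5:-→d6:-→d7:-→d8:-→d9:-→d10:-→d11:-→d12:H1→d13:-→d14:-→d15:-→d16:H1 -> H1
  + 117.88.0.0/13 (H2) depth=13
  lookup 117.0.119.0: bits 011101010 walk d0:-→d1:-→d2:-→d3:-→d4:-→d5:-→d6:-→d7:-→d8:H2→d9:- -> H2
  lookup 221.192.0.67: bits 11011101110000 walk d0:-→d1:-→d2:-→d3:-→d4:-→d5:-→d6:-→d7:-→d8:-→d9:-→d10:-→d11:-→d12:H1→d13:-→d14:- -> H1

== LOOKUPS ==
["H2","H2","H1","H0","H1","H1","H2","H1","H1","H2","H1"]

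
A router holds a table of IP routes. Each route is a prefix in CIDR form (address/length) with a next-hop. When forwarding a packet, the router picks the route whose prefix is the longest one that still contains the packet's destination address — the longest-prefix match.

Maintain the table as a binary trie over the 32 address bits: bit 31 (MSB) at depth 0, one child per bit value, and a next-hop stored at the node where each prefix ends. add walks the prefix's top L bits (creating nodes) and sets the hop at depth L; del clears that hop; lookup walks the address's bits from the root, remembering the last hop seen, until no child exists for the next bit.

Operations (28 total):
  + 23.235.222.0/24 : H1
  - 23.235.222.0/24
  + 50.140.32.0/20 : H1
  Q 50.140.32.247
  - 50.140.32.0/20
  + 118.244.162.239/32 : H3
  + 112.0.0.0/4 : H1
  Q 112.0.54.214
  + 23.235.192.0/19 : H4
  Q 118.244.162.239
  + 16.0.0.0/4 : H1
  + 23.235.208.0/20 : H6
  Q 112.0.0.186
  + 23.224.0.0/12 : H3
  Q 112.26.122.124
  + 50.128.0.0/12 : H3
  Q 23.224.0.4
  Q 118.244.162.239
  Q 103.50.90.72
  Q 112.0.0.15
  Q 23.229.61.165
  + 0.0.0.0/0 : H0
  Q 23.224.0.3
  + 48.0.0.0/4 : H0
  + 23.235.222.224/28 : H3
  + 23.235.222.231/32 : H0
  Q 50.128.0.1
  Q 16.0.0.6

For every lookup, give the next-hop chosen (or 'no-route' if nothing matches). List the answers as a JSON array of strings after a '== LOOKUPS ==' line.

Trace:
  + 23.235.222.0/24 (H1) depth=24
  - 23.235.222.0/24 clear@24
  + 50.140.32.0/20 (H1) depth=20
  Q 50.140.32.247: descend 00110010100011000010 ; hops seen [H1] ; pick H1
  - 50.140.32.0/20 clear@20
  + 118.244.162.239/32 (H3) depth=32
  + 112.0.0.0/4 (H1) depth=4
  Q 112.0.54.214: descend 01110 ; hops seen [H1] ; pick H1
  + 23.235.192.0/19 (H4) depth=19
  Q 118.244.162.239: descend 01110110111101001010001011101111 ; hops seen [H1,H3] ; pick H3
  + 16.0.0.0/4 (H1) depth=4
  + 23.235.208.0/20 (H6) depth=20
  Q 112.0.0.186: descend 01110 ; hops seen [H1] ; pick H1
  + 23.224.0.0/12 (H3) depth=12
  Q 112.26.122.124: descend 01110 ; hops seen [H1] ; pick H1
  + 50.128.0.0/12 (H3) depth=12
  Q 23.224.0.4: descend 000101111110 ; hops seen [H1,H3] ; pick H3
  Q 118.244.162.239: descend 01110110111101001010001011101111 ; hops seen [H1,H3] ; pick H3
  Q 103.50.90.72: descend 011 ; hops seen [∅] ; pick no-route
  Q 112.0.0.15: descend 01110 ; hops seen [H1] ; pick H1
  Q 23.229.61.165: descend 000101111110 ; hops seen [H1,H3] ; pick H3
  + 0.0.0.0/0 (H0) depth=0
  Q 23.224.0.3: descend 000101111110 ; hops seen [H0,H1,H3] ; pick H3
  + 48.0.0.0/4 (H0) depth=4
  + 23.235.222.224/28 (H3) depth=28
  + 23.235.222.231/32 (H0) depth=32
  Q 50.128.0.1: descend 001100101000 ; hops seen [H0,H0,H3] ; pick H3
  Q 16.0.0.6: descend 00010 ; hops seen [H0,H1] ; pick H1

== LOOKUPS ==
["H1","H1","H3","H1","H1","H3","H3","no-route","H1","H3","H3","H3","H1"]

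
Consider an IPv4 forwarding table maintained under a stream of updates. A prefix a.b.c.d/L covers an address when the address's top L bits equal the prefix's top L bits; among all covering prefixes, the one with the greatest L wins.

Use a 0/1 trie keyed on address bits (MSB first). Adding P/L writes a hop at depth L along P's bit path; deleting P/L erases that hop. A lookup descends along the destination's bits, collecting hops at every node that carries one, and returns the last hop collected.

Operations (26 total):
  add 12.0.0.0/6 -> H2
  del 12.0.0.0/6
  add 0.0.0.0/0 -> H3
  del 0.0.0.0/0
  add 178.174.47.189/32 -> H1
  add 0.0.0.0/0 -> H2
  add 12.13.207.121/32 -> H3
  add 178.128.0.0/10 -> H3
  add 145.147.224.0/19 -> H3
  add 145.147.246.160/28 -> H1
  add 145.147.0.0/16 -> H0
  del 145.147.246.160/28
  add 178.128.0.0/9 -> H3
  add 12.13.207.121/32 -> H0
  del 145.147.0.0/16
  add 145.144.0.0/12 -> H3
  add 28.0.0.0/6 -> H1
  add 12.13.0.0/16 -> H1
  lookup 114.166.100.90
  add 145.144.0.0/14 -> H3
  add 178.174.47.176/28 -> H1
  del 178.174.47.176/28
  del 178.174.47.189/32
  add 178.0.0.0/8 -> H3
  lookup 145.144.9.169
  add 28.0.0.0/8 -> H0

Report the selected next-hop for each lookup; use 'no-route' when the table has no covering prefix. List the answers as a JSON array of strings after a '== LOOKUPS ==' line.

Process each operation:
  + 12.0.0.0/6 (H2) depth=6
  - 12.0.0.0/6 clear@6
  + 0.0.0.0/0 (H3) depth=0
  - 0.0.0.0/0 clear@0
  + 178.174.47.189/32 (H1) depth=32
  + 0.0.0.0/0 (H2) depth=0
  + 12.13.207.121/32 (H3) depth=32
  + 178.128.0.0/10 (H3) depth=10
  + 145.147.224.0/19 (H3) depth=19
  + 145.147.246.160/28 (H1) depth=28
  + 145.147.0.0/16 (H0) depth=16
  - 145.147.246.160/28 clear@28
  + 178.128.0.0/9 (H3) depth=9
  + 12.13.207.121/32 (H0) depth=32
  - 145.147.0.0/16 clear@16
  + 145.144.0.0/12 (H3) depth=12
  + 28.0.0.0/6 (H1) depth=6
  + 12.13.0.0/16 (H1) depth=16
  Q 114.166.100.90: descend 0 ; hops seen [H2] ; pick H2
  + 145.144.0.0/14 (H3) depth=14
  + 178.174.47.176/28 (H1) depth=28
  - 178.174.47.176/28 clear@28
  - 178.174.47.189/32 clear@32
  + 178.0.0.0/8 (H3) depth=8
  Q 145.144.9.169: descend 10010001100100 ; hops seen [H2,H3,H3] ; pick H3
  + 28.0.0.0/8 (H0) depth=8

== LOOKUPS ==
["H2","H3"]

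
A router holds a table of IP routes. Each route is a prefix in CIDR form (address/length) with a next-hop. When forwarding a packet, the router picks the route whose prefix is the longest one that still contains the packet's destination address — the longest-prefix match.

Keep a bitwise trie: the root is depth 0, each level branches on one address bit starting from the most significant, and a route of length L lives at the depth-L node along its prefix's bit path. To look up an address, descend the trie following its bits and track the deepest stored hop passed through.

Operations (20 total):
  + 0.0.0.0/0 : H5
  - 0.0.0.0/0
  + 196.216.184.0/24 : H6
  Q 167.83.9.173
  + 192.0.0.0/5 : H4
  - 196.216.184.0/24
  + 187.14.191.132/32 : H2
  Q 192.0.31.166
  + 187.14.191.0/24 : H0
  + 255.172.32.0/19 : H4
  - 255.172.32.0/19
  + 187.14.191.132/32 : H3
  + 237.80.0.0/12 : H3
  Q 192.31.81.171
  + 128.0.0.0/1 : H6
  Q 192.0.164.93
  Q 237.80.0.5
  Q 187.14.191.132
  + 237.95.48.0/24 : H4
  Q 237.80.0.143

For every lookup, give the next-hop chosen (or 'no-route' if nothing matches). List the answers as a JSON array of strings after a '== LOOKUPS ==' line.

Process each operation:
  + 0.0.0.0/0 (H5) depth=0
  del 0.0.0.0/0 (clear depth 0)
  + 196.216.184.0/24 (H6) depth=24
  lookup 167.83.9.173: bits 1 walk d0:-→d1:- -> no-route
  + 192.0.0.0/5 (H4) depth=5
  del 196.216.184.0/24 (clear depth 24)
  + 187.14.191.132/32 (H2) depth=32
  lookup 192.0.31.166: bits 11000 walk d0:-→d1:-→d2:-→d3:-→d4:-→d5:H4 -> H4
  + 187.14.191.0/24 (H0) depth=24
  + 255.172.32.0/19 (H4) depth=19
  del 255.172.32.0/19 (clear depth 19)
  + 187.14.191.132/32 (H3) depth=32
  + 237.80.0.0/12 (H3) depth=12
  lookup 192.31.81.171: bits 11000 walk d0:-→d1:-→d2:-→d3:-→d4:-→d5:H4 -> H4
  + 128.0.0.0/1 (H6) depth=1
  lookup 192.0.164.93: bits 11000 walk d0:-→d1:H6→d2:-→d3:-→d4:-→d5:H4 -> H4
  lookup 237.80.0.5: bits 111011010101 walk d0:-→d1:H6→d2:-→d3:-→d4:-→d5:-→d6:-→d7:-→d8:-→d9:-→d10:-→d11:-→d12:H3 -> H3
  lookup 187.14.191.132: bits 10111011000011101011111110000100 walk d0:-→d1:H6→d2:-→d3:-→d4:-→d5:-→d6:-→d7:-→d8:-→d9:-→d10:-→d11:-→d12:-→d13:-→d14:-→d15:-→d16:-→d17:-→d18:-→d19:-→d20:-→d21:-→d22:-→d23:-→d24:H0→d25:-→d26:-→d27:-→d28:-→d29:-→d30:-→d31:-→d32:H3 -> H3
  + 237.95.48.0/24 (H4) depth=24
  lookup 237.80.0.143: bits 111011010101 walk d0:-→d1:H6→d2:-→d3:-→d4:-→d5:-→d6:-→d7:-→d8:-→d9:-→d10:-→d11:-→d12:H3 -> H3

== LOOKUPS ==
["no-route","H4","H4","H4","H3","H3","H3"]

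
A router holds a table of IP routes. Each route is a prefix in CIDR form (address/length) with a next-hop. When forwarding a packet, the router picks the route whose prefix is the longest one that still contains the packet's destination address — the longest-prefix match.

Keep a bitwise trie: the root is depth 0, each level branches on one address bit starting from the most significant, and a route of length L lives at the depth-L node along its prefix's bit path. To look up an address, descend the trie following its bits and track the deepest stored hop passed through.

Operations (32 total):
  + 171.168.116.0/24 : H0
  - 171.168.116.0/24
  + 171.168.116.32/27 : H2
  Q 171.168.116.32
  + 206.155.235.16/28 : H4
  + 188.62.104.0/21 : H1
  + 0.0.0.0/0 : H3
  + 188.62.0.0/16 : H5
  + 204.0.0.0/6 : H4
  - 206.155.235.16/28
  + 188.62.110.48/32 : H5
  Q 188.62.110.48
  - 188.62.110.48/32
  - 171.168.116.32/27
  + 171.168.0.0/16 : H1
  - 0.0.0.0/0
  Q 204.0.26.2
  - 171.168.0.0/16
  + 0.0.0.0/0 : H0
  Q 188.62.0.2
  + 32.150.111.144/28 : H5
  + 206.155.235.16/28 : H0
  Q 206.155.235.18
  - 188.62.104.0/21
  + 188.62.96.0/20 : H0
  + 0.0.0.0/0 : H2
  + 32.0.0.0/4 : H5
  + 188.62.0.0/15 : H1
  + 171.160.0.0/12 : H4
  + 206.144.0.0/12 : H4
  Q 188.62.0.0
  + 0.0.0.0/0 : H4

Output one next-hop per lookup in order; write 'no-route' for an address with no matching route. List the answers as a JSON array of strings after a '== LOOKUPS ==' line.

Trace:
  + 171.168.116.0/24 (H0) depth=24
  - 171.168.116.0/24 clear@24
  + 171.168.116.32/27 (H2) depth=27
  Q 171.168.116.32: descend 101010111010100001110100001 ; hops seen [H2] ; pick H2
  + 206.155.235.16/28 (H4) depth=28
  + 188.62.104.0/21 (H1) depth=21
  + 0.0.0.0/0 (H3) depth=0
  + 188.62.0.0/16 (H5) depth=16
  + 204.0.0.0/6 (H4) depth=6
  - 206.155.235.16/28 clear@28
  + 188.62.110.48/32 (H5) depth=32
  Q 188.62.110.48: descend 10111100001111100110111000110000 ; hops seen [H3,H5,H1,H5] ; pick H5
  - 188.62.110.48/32 clear@32
  - 171.168.116.32/27 clear@27
  + 171.168.0.0/16 (H1) depth=16
  - 0.0.0.0/0 clear@0
  Q 204.0.26.2: descend 110011 ; hops seen [H4] ; pick H4
  - 171.168.0.0/16 clear@16
  + 0.0.0.0/0 (H0) depth=0
  Q 188.62.0.2: descend 10111100001111100 ; hops seen [H0,H5] ; pick H5
  + 32.150.111.144/28 (H5) depth=28
  + 206.155.235.16/28 (H0) depth=28
  Q 206.155.235.18: descend 1100111010011011111010110001 ; hops seen [H0,H4,H0] ; pick H0
  - 188.62.104.0/21 clear@21
  + 188.62.96.0/20 (H0) depth=20
  + 0.0.0.0/0 (H2) depth=0
  + 32.0.0.0/4 (H5) depth=4
  + 188.62.0.0/15 (H1) depth=15
  + 171.160.0.0/12 (H4) depth=12
  + 206.144.0.0/12 (H4) depth=12
  Q 188.62.0.0: descend 10111100001111100 ; hops seen [H2,H1,H5] ; pick H5
  + 0.0.0.0/0 (H4) depth=0

== LOOKUPS ==
["H2","H5","H4","H5","H0","H5"]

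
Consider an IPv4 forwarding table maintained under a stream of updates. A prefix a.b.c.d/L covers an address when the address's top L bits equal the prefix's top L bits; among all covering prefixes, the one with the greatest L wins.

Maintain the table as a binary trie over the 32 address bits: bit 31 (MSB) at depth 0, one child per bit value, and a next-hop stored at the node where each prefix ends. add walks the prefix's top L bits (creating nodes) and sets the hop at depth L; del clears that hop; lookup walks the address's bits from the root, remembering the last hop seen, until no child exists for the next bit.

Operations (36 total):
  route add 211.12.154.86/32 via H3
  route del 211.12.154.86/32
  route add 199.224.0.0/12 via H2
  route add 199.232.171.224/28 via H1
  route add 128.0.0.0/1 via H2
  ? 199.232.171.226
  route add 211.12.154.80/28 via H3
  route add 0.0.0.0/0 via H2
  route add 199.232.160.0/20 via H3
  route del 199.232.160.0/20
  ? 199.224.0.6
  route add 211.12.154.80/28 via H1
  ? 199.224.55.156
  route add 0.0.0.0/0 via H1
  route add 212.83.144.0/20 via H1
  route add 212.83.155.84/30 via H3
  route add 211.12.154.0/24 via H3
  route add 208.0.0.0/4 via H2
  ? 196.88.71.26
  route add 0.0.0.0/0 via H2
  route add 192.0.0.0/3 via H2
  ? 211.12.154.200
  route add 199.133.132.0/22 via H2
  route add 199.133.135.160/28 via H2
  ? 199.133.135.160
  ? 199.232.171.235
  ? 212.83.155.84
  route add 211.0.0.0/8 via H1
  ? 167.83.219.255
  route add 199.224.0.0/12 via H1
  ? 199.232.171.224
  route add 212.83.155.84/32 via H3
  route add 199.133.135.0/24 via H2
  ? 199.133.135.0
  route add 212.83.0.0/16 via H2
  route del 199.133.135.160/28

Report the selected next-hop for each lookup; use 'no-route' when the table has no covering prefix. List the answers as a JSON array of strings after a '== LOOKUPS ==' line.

Process each operation:
  + 211.12.154.86/32 (H3) depth=32
  del 211.12.154.86/32 (clear depth 32)
  + 199.224.0.0/12 (H2) depth=12
  + 199.232.171.224/28 (H1) depth=28
  + 128.0.0.0/1 (H2) depth=1
  Q 199.232.171.226: descend 1100011111101000101010111110 ; hops seen [H2,H2,H1] ; pick H1
  + 211.12.154.80/28 (H3) depth=28
  + 0.0.0.0/0 (H2) depth=0
  + 199.232.160.0/20 (H3) depth=20
  del 199.232.160.0/20 (clear depth 20)
  Q 199.224.0.6: descend 110001111110 ; hops seen [H2,H2,H2] ; pick H2
  + 211.12.154.80/28 (H1) depth=28
  Q 199.224.55.156: descend 110001111110 ; hops seen [H2,H2,H2] ; pick H2
  + 0.0.0.0/0 (H1) depth=0
  + 212.83.144.0/20 (H1) depth=20
  + 212.83.155.84/30 (H3) depth=30
  + 211.12.154.0/24 (H3) depth=24
  + 208.0.0.0/4 (H2) depth=4
  Q 196.88.71.26: descend 110001 ; hops seen [H1,H2] ; pick H2
  + 0.0.0.0/0 (H2) depth=0
  + 192.0.0.0/3 (H2) depth=3
  Q 211.12.154.200: descend 110100110000110010011010 ; hops seen [H2,H2,H2,H2,H3] ; pick H3
  + 199.133.132.0/22 (H2) depth=22
  + 199.133.135.160/28 (H2) depth=28
  Q 199.133.135.160: descend 1100011110000101100001111010 ; hops seen [H2,H2,H2,H2,H2] ; pick H2
  Q 199.232.171.235: descend 1100011111101000101010111110 ; hops seen [H2,H2,H2,H2,H1] ; pick H1
  Q 212.83.155.84: descend 110101000101001110011011010101 ; hops seen [H2,H2,H2,H2,H1,H3] ; pick H3
  + 211.0.0.0/8 (H1) depth=8
  Q 167.83.219.255: descend 1 ; hops seen [H2,H2] ; pick H2
  + 199.224.0.0/12 (H1) depth=12
  Q 199.232.171.224: descend 1100011111101000101010111110 ; hops seen [H2,H2,H2,H1,H1] ; pick H1
  + 212.83.155.84/32 (H3) depth=32
  + 199.133.135.0/24 (H2) depth=24
  Q 199.133.135.0: descend 110001111000010110000111 ; hops seen [H2,H2,H2,H2,H2] ; pick H2
  + 212.83.0.0/16 (H2) depth=16
  del 199.133.135.160/28 (clear depth 28)

== LOOKUPS ==
["H1","H2","H2","H2","H3","H2","H1","H3","H2","H1","H2"]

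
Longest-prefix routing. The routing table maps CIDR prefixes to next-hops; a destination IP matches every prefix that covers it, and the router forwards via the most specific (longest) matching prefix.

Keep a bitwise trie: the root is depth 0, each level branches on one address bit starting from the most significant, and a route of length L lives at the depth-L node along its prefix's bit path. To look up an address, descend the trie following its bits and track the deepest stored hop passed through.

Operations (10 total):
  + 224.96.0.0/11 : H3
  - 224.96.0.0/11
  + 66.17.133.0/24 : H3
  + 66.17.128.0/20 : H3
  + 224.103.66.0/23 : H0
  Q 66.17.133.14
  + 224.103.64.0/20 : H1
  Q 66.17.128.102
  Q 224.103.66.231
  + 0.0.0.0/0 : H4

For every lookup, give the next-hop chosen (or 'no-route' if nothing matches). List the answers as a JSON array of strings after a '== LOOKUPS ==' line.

Process each operation:
  add 224.96.0.0/11 -> H3 at depth 11
  - 224.96.0.0/11 clear@11
  add 66.17.133.0/24 -> H3 at depth 24
  add 66.17.128.0/20 -> H3 at depth 20
  add 224.103.66.0/23 -> H0 at depth 23
  lookup 66.17.133.14: bits 010000100001000110000101 walk d0:-→d1:-→d2:-→d3:-→d4:-→d5:-→d6:-→d7:-→d8:-→d9:-→d10:-→d11:-→d12:-→d13:-→d14:-→d15:-→d16:-→d17:-→d18:-→d19:-→d20:H3→d21:-→d22:-→d23:-→d24:H3 -> H3
  add 224.103.64.0/20 -> H1 at depth 20
  lookup 66.17.128.102: bits 010000100001000110000 walk d0:-→d1:-→d2:-→d3:-→d4:-→d5:-→d6:-→d7:-→d8:-→d9:-→d10:-→d11:-→d12:-→d13:-→d14:-→d15:-→d16:-→d17:-→d18:-→d19:-→d20:H3→d21:- -> H3
  lookup 224.103.66.231: bits 11100000011001110100001 walk d0:-→d1:-→d2:-→d3:-→d4:-→d5:-→d6:-→d7:-→d8:-→d9:-→d10:-→d11:-→d12:-→d13:-→d14:-→d15:-→d16:-→d17:-→d18:-→d19:-→d20:H1→d21:-→d22:-→d23:H0 -> H0
  add 0.0.0.0/0 -> H4 at depth 0

== LOOKUPS ==
["H3","H3","H0"]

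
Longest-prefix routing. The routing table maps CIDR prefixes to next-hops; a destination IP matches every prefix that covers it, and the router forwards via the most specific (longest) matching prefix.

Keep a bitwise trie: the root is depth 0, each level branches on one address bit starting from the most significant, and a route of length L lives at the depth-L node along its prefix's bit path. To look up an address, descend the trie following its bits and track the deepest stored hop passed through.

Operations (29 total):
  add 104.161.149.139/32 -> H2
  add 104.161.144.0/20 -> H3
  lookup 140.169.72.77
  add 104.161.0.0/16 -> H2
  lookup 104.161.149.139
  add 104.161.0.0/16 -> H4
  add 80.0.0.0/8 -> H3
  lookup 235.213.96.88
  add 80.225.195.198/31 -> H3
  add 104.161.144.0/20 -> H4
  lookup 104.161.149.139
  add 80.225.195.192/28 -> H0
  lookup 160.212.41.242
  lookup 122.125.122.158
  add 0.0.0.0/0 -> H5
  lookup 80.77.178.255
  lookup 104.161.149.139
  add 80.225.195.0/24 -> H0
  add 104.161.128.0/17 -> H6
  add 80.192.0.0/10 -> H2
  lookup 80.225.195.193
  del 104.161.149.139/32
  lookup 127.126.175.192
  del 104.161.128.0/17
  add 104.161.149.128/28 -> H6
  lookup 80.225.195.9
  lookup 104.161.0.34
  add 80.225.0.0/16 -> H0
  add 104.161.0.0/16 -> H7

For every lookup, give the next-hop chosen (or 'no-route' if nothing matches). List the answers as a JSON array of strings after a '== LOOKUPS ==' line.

Trace:
  + 104.161.149.139/32 (H2) depth=32
  + 104.161.144.0/20 (H3) depth=20
  lookup 140.169.72.77: bits ε walk d0:- -> no-route
  + 104.161.0.0/16 (H2) depth=16
  lookup 104.161.149.139: bits 01101000101000011001010110001011 walk d0:-→d1:-→d2:-→d3:-→d4:-→d5:-→d6:-→d7:-→d8:-→d9:-→d10:-→d11:-→d12:-→d13:-→d14:-→d15:-→d16:H2→d17:-→d18:-→d19:-→d20:H3→d21:-→d22:-→d23:-→d24:-→d25:-→d26:-→d27:-→d28:-→d29:-→d30:-→d31:-→d32:H2 -> H2
  + 104.161.0.0/16 (H4) depth=16
  + 80.0.0.0/8 (H3) depth=8
  lookup 235.213.96.88: bits ε walk d0:- -> no-route
  + 80.225.195.198/31 (H3) depth=31
  + 104.161.144.0/20 (H4) depth=20
  lookup 104.161.149.139: bits 01101000101000011001010110001011 walk d0:-→d1:-→d2:-→d3:-→d4:-→d5:-→d6:-→d7:-→d8:-→d9:-→d10:-→d11:-→d12:-→d13:-→d14:-→d15:-→d16:H4→d17:-→d18:-→d19:-→d20:H4→d21:-→d22:-→d23:-→d24:-→d25:-→d26:-→d27:-→d28:-→d29:-→d30:-→d31:-→d32:H2 -> H2
  + 80.225.195.192/28 (H0) depth=28
  lookup 160.212.41.242: bits ε walk d0:- -> no-route
  lookup 122.125.122.158: bits 011 walk d0:-→d1:-→d2:-→d3:- -> no-route
  + 0.0.0.0/0 (H5) depth=0
  lookup 80.77.178.255: bits 01010000 walk d0:H5→d1:-→d2:-→d3:-→d4:-→d5:-→d6:-→d7:-→d8:H3 -> H3
  lookup 104.161.149.139: bits 01101000101000011001010110001011 walk d0:H5→d1:-→d2:-→d3:-→d4:-→d5:-→d6:-→d7:-→d8:-→d9:-→d10:-→d11:-→d12:-→d13:-→d14:-→d15:-→d16:H4→d17:-→d18:-→d19:-→d20:H4→d21:-→d22:-→d23:-→d24:-→d25:-→d26:-→d27:-→d28:-→d29:-→d30:-→d31:-→d32:H2 -> H2
  + 80.225.195.0/24 (H0) depth=24
  + 104.161.128.0/17 (H6) depth=17
  + 80.192.0.0/10 (H2) depth=10
  lookup 80.225.195.193: bits 01010000111000011100001111000 walk d0:H5→d1:-→d2:-→d3:-→d4:-→d5:-→d6:-→d7:-→d8:H3→d9:-→d10:H2→d11:-→d12:-→d13:-→d14:-→d15:-→d16:-→d17:-→d18:-→d19:-→d20:-→d21:-→d22:-→d23:-→d24:H0→d25:-→d26:-→d27:-→d28:H0→d29:- -> H0
  del 104.161.149.139/32 (clear depth 32)
  lookup 127.126.175.192: bits 011 walk d0:H5→d1:-→d2:-→d3:- -> H5
  del 104.161.128.0/17 (clear depth 17)
  + 104.161.149.128/28 (H6) depth=28
  lookup 80.225.195.9: bits 010100001110000111000011 walk d0:H5→d1:-→d2:-→d3:-→d4:-→d5:-→d6:-→d7:-→d8:H3→d9:-→d10:H2→d11:-→d12:-→d13:-→d14:-→d15:-→d16:-→d17:-→d18:-→d19:-→d20:-→d21:-→d22:-→d23:-→d24:H0 -> H0
  lookup 104.161.0.34: bits 0110100010100001 walk d0:H5→d1:-→d2:-→d3:-→d4:-→d5:-→d6:-→d7:-→d8:-→d9:-→d10:-→d11:-→d12:-→d13:-→d14:-→d15:-→d16:H4 -> H4
  + 80.225.0.0/16 (H0) depth=16
  + 104.161.0.0/16 (H7) depth=16

== LOOKUPS ==
["no-route","H2","no-route","H2","no-route","no-route","H3","H2","H0","H5","H0","H4"]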